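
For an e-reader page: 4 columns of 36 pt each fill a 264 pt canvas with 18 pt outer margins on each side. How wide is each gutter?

Inside the margins: 264 − 36 = 228 pt.
4 columns take 4·36 = 144 pt; remaining 84 splits into 3 gutters.
g = 84 / 3 = 28 pt.

28 pt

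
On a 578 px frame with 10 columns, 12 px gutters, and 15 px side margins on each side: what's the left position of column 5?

Inside the margins: 578 − 30 = 548 px.
Subtracting 9 gutters of 12 leaves 440 for 10 columns, so c = 44 px.
Before column 5: the margin + 4 columns + 4 gutters.
Offset = 15 + 4·(44 + 12) = 15 + 224 = 239 px.

239 px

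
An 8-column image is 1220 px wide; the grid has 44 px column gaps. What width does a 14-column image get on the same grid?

8c + 7·44 = 1220 → 8c = 912 → c = 114 px.
14-column span = 14·114 + 13·44 = 2168 px.

2168 px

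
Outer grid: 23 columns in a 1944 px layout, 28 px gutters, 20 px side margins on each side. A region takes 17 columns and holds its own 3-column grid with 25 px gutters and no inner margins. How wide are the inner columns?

450 px

Outer content = 1944 − 2·20 = 1904 px.
Subtracting 22 gutters of 28 leaves 1288 for 23 columns, so c = 56 px.
Span of 17: 17·56 + 16·28 = 952 + 448 = 1400 px.
3d + 2·25 = 1400 → 3d = 1350 → d = 450 px.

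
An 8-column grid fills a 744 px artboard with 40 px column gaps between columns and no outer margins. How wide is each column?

Subtracting 7 column gaps of 40 leaves 464 for 8 columns, so c = 58 px.

58 px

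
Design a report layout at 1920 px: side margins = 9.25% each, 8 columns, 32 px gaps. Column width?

Each margin = 9.25% of 1920 = 177.6 px; content = 1920 − 2·177.6 = 1564.8 px.
1564.8 − 7·32 = 1340.8; ÷8 gives c = 167.6 px.

167.6 px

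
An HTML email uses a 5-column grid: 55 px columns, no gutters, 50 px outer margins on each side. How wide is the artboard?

375 px

Summing: 100 + 275 = 375 px.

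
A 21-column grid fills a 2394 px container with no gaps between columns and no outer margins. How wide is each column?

114 px

With no gaps, each column is 2394/21 = 114 px.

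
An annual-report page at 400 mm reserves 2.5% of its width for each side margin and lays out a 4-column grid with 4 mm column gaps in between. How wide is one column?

92 mm

Margins: 2.5% × 400 = 10 mm each, so content = 400 − 20 = 380 mm.
Subtracting 3 column gaps of 4 leaves 368 for 4 columns, so c = 92 mm.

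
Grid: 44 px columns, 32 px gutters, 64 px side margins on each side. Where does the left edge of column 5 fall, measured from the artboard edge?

368 px

Each column+gutter stride is 76 px; 4 of them past the 64 px margin is 64 + 304 = 368 px.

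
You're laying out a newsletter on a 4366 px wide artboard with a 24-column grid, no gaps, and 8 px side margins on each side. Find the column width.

Take off 16 px of margins, leaving 4350 px.
24c = 4350 → c = 181.25 px.

181.25 px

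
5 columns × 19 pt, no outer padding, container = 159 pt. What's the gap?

5·19 + 4g = 159 → 4g = 64 → g = 16 pt.

16 pt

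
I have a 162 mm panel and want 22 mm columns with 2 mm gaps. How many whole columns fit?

6 columns

6 columns: 6·22 + 5·2 = 142 mm ≤ 162.
7 columns: 166 mm > 162. So 6.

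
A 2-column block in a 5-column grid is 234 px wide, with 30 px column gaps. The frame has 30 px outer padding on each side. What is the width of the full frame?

Subtracting 1 column gap of 30 leaves 204 for 2 columns, so c = 102 px.
Adding margins, columns and gutters: 60 + 510 + 120 = 690 px.

690 px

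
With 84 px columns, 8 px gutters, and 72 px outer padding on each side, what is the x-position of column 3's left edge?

Before column 3: the margin + 2 columns + 2 gutters.
Offset = 72 + 2·(84 + 8) = 72 + 184 = 256 px.

256 px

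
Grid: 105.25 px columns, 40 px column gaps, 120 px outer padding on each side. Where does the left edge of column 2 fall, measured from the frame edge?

Column 2 starts at margin + 1·(column + gutter) = 120 + 1·145.25 = 265.25 px.

265.25 px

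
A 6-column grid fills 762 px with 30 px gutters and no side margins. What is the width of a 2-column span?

6c + 5·30 = 762 → 6c = 612 → c = 102 px.
2-column span = 2·102 + 1·30 = 234 px.

234 px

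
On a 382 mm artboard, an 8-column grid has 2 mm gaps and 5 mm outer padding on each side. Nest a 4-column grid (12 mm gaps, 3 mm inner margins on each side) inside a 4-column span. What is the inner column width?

Subtract both margins: 382 − 2·5 = 372 mm.
372 − 7·2 = 358; ÷8 gives c = 44.75 mm.
Span of 4: 4·44.75 + 3·2 = 179 + 6 = 185 mm.
Inner content = 185 − 2·3 = 179 mm.
179 − 3·12 = 143; ÷4 gives d = 35.75 mm.

35.75 mm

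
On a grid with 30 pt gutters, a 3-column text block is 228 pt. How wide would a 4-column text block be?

3 columns + 2 gutters: 3c + 2·30 = 228.
3c = 228 − 60 = 168, so c = 56 pt.
4-column span = 4·56 + 3·30 = 314 pt.

314 pt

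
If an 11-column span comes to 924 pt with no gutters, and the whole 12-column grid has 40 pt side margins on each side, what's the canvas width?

1088 pt

924 / 11 = 84 pt per column.
Summing: 80 + 1008 = 1088 pt.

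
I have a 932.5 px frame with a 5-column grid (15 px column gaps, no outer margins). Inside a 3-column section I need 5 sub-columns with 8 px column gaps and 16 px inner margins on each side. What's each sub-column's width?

97.9 px

5c + 4·15 = 932.5 → 5c = 872.5 → c = 174.5 px.
3-column span = 3·174.5 + 2·15 = 553.5 px.
Inner content = 553.5 − 2·16 = 521.5 px.
521.5 − 4·8 = 489.5; ÷5 gives d = 97.9 px.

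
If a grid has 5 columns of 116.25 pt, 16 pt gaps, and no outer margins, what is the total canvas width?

Canvas = 5·116.25 + 4·16 = 581.25 + 64 = 645.25 pt.

645.25 pt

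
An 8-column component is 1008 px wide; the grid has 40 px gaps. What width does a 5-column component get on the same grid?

615 px

1008 − 7·40 = 728; ÷8 gives c = 91 px.
5-column span = 5·91 + 4·40 = 615 px.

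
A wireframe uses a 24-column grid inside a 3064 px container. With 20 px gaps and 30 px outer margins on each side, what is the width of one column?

106 px

Content width = 3064 − 2·30 = 3004 px.
24 columns + 23 gaps: 24c + 23·20 = 3004.
24c = 3004 − 460 = 2544, so c = 106 px.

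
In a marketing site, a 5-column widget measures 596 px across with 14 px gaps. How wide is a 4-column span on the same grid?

5 columns + 4 gaps: 5c + 4·14 = 596.
5c = 596 − 56 = 540, so c = 108 px.
4 columns plus 3 gaps: 432 + 42 = 474 px.

474 px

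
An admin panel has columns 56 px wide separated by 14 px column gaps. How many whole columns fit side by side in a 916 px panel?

13 columns

Each extra column adds 56 + 14 = 70 px.
(916 + 14) / 70 = 13.29, so 13 columns fit.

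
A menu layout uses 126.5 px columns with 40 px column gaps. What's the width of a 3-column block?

459.5 px

3-column span = 3·126.5 + 2·40 = 459.5 px.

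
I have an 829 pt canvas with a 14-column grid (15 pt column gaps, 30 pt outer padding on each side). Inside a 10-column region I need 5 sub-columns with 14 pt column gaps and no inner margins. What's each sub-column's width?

Subtract both margins: 829 − 2·30 = 769 pt.
14 columns + 13 column gaps: 14c + 13·15 = 769.
14c = 769 − 195 = 574, so c = 41 pt.
10 columns plus 9 column gaps: 410 + 135 = 545 pt.
Subtracting 4 column gaps of 14 leaves 489 for 5 columns, so d = 97.8 pt.

97.8 pt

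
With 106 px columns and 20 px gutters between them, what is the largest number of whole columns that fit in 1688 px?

Each extra column adds 106 + 20 = 126 px.
(1688 + 20) / 126 = 13.56, so 13 columns fit.

13 columns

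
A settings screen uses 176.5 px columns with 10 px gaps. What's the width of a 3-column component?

3-column span = 3·176.5 + 2·10 = 549.5 px.

549.5 px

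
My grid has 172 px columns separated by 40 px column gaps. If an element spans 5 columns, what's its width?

1020 px

5-column span = 5·172 + 4·40 = 1020 px.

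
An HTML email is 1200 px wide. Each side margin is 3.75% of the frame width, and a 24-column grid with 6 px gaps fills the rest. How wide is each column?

Margins: 3.75% × 1200 = 45 px each, so content = 1200 − 90 = 1110 px.
24c + 23·6 = 1110 → 24c = 972 → c = 40.5 px.

40.5 px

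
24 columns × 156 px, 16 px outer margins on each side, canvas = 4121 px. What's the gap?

Subtract both margins: 4121 − 2·16 = 4089 px.
24·156 + 23g = 4089 → 23g = 345 → g = 15 px.

15 px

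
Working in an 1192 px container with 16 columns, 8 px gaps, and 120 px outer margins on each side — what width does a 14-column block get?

832 px

Inside the margins: 1192 − 240 = 952 px.
16c + 15·8 = 952 → 16c = 832 → c = 52 px.
Span of 14: 14·52 + 13·8 = 728 + 104 = 832 px.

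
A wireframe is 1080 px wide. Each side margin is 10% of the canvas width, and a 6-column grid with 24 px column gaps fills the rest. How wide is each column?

Margins: 10% × 1080 = 108 px each, so content = 1080 − 216 = 864 px.
6c + 5·24 = 864 → 6c = 744 → c = 124 px.

124 px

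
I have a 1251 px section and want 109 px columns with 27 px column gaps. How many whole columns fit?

9 columns

Each extra column adds 109 + 27 = 136 px.
(1251 + 27) / 136 = 9.40, so 9 columns fit.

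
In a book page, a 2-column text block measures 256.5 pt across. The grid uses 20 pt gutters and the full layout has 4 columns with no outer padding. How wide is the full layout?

533 pt

2 columns + 1 gutter: 2c + 1·20 = 256.5.
2c = 256.5 − 20 = 236.5, so c = 118.25 pt.
Summing: 473 + 60 = 533 pt.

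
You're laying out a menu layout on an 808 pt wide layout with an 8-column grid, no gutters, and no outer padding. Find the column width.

101 pt

8c = 808 → c = 101 pt.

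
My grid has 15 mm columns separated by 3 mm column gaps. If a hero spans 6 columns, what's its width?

105 mm

Span of 6: 6·15 + 5·3 = 90 + 15 = 105 mm.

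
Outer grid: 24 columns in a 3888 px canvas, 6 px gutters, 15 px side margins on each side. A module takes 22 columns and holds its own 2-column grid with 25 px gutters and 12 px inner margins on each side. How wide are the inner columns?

1743.5 px

Inside the margins: 3888 − 30 = 3858 px.
3858 − 23·6 = 3720; ÷24 gives c = 155 px.
22 columns plus 21 gutters: 3410 + 126 = 3536 px.
Inner content = 3536 − 2·12 = 3512 px.
3512 − 1·25 = 3487; ÷2 gives d = 1743.5 px.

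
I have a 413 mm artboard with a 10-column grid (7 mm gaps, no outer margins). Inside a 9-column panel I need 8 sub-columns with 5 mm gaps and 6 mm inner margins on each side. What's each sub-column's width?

40.5 mm

413 − 9·7 = 350; ÷10 gives c = 35 mm.
9-column span = 9·35 + 8·7 = 371 mm.
Inner content = 371 − 2·6 = 359 mm.
8 columns + 7 gaps: 8d + 7·5 = 359.
8d = 359 − 35 = 324, so d = 40.5 mm.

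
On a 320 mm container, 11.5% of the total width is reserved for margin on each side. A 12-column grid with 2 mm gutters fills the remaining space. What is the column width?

Each margin = 11.5% of 320 = 36.8 mm; content = 320 − 2·36.8 = 246.4 mm.
246.4 − 11·2 = 224.4; ÷12 gives c = 18.7 mm.

18.7 mm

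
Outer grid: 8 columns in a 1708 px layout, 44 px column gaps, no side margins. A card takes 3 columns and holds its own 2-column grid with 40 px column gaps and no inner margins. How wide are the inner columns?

8 columns + 7 column gaps: 8c + 7·44 = 1708.
8c = 1708 − 308 = 1400, so c = 175 px.
3 columns plus 2 column gaps: 525 + 88 = 613 px.
2 columns + 1 column gap: 2d + 1·40 = 613.
2d = 613 − 40 = 573, so d = 286.5 px.

286.5 px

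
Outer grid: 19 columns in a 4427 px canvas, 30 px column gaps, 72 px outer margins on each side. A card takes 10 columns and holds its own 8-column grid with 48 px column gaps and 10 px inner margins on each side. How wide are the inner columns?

Subtract both margins: 4427 − 2·72 = 4283 px.
19c + 18·30 = 4283 → 19c = 3743 → c = 197 px.
10-column span = 10·197 + 9·30 = 2240 px.
Inner content = 2240 − 2·10 = 2220 px.
8 columns + 7 column gaps: 8d + 7·48 = 2220.
8d = 2220 − 336 = 1884, so d = 235.5 px.

235.5 px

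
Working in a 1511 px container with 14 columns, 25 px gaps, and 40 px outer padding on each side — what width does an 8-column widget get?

807 px

Content width = 1511 − 2·40 = 1431 px.
14c + 13·25 = 1431 → 14c = 1106 → c = 79 px.
Span of 8: 8·79 + 7·25 = 632 + 175 = 807 px.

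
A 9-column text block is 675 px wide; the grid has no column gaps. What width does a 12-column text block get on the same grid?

With no column gaps, each column is 675/9 = 75 px.
With no column gaps, 12 columns span 12·75 = 900 px.

900 px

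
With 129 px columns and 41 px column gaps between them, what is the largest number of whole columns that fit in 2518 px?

Each extra column adds 129 + 41 = 170 px.
(2518 + 41) / 170 = 15.05, so 15 columns fit.

15 columns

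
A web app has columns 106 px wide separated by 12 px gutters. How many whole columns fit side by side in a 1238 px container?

Each extra column adds 106 + 12 = 118 px.
(1238 + 12) / 118 = 10.59, so 10 columns fit.

10 columns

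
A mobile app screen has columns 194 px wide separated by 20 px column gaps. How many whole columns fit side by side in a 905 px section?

k columns need k·194 + (k−1)·20 = k·214 − 20.
k·214 − 20 ≤ 905 → k ≤ 925 / 214 ≈ 4.32, so k = 4.

4 columns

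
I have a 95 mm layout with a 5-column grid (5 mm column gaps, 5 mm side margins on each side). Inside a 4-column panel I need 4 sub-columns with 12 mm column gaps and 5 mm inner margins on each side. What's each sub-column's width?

Outer content = 95 − 2·5 = 85 mm.
5c + 4·5 = 85 → 5c = 65 → c = 13 mm.
Span of 4: 4·13 + 3·5 = 52 + 15 = 67 mm.
Inner content = 67 − 2·5 = 57 mm.
57 − 3·12 = 21; ÷4 gives d = 5.25 mm.

5.25 mm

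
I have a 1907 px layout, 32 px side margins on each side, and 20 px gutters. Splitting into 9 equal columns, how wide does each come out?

Content width = 1907 − 2·32 = 1843 px.
9 columns + 8 gutters: 9c + 8·20 = 1843.
9c = 1843 − 160 = 1683, so c = 187 px.

187 px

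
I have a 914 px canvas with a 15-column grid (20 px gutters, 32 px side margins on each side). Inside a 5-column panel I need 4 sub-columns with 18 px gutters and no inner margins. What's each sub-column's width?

54 px

Take off 64 px of margins, leaving 850 px.
850 − 14·20 = 570; ÷15 gives c = 38 px.
5-column span = 5·38 + 4·20 = 270 px.
4d + 3·18 = 270 → 4d = 216 → d = 54 px.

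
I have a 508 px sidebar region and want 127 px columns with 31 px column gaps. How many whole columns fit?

Each extra column adds 127 + 31 = 158 px.
(508 + 31) / 158 = 3.41, so 3 columns fit.

3 columns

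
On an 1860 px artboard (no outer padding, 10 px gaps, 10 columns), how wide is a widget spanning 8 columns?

Subtracting 9 gaps of 10 leaves 1770 for 10 columns, so c = 177 px.
Span of 8: 8·177 + 7·10 = 1416 + 70 = 1486 px.

1486 px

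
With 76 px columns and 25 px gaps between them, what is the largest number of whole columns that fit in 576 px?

5 columns: 5·76 + 4·25 = 480 px ≤ 576.
6 columns: 581 px > 576. So 5.

5 columns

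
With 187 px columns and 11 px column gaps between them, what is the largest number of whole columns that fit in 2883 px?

k columns need k·187 + (k−1)·11 = k·198 − 11.
k·198 − 11 ≤ 2883 → k ≤ 2894 / 198 ≈ 14.62, so k = 14.

14 columns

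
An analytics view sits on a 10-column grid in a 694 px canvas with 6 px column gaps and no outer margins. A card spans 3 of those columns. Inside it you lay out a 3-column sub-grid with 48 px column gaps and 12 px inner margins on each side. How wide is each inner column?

28 px

10 columns + 9 column gaps: 10c + 9·6 = 694.
10c = 694 − 54 = 640, so c = 64 px.
3 columns plus 2 column gaps: 192 + 12 = 204 px.
Inner content = 204 − 2·12 = 180 px.
3d + 2·48 = 180 → 3d = 84 → d = 28 px.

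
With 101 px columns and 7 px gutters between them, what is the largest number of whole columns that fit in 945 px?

k columns need k·101 + (k−1)·7 = k·108 − 7.
k·108 − 7 ≤ 945 → k ≤ 952 / 108 ≈ 8.81, so k = 8.

8 columns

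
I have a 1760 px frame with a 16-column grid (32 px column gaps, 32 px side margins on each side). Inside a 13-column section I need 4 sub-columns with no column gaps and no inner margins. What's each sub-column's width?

343 px

Outer content = 1760 − 2·32 = 1696 px.
16c + 15·32 = 1696 → 16c = 1216 → c = 76 px.
13-column span = 13·76 + 12·32 = 1372 px.
4d = 1372 → d = 343 px.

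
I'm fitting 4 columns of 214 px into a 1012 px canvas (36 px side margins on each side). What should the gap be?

Inside the margins: 1012 − 72 = 940 px.
4·214 + 3g = 940 → 3g = 84 → g = 28 px.

28 px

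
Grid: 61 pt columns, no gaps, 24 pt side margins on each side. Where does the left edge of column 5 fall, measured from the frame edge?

Before column 5: the margin + 4 columns + 4 gaps.
Offset = 24 + 4·(61 + 0) = 24 + 244 = 268 pt.

268 pt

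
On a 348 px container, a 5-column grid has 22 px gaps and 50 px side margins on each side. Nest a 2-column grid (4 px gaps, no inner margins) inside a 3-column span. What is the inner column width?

Take off 100 px of margins, leaving 248 px.
5c + 4·22 = 248 → 5c = 160 → c = 32 px.
3 columns plus 2 gaps: 96 + 44 = 140 px.
Subtracting 1 gap of 4 leaves 136 for 2 columns, so d = 68 px.

68 px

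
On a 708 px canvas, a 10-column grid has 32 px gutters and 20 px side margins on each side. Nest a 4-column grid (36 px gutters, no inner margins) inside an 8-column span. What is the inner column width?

Take off 40 px of margins, leaving 668 px.
668 − 9·32 = 380; ÷10 gives c = 38 px.
8-column span = 8·38 + 7·32 = 528 px.
4d + 3·36 = 528 → 4d = 420 → d = 105 px.

105 px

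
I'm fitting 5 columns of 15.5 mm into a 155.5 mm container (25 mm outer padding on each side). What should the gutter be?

Content width = 155.5 − 2·25 = 105.5 mm.
Columns use 77.5 mm, leaving 28 mm across 4 gutters = 7 mm each.

7 mm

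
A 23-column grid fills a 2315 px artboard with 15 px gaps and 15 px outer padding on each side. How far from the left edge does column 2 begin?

Inside the margins: 2315 − 30 = 2285 px.
23c + 22·15 = 2285 → 23c = 1955 → c = 85 px.
Each column+gutter stride is 100 px; 1 of them past the 15 px margin is 15 + 100 = 115 px.

115 px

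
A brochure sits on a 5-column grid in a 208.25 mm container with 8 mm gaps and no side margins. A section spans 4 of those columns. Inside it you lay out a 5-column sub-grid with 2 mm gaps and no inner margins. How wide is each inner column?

Subtracting 4 gaps of 8 leaves 176.25 for 5 columns, so c = 35.25 mm.
4-column span = 4·35.25 + 3·8 = 165 mm.
5d + 4·2 = 165 → 5d = 157 → d = 31.4 mm.

31.4 mm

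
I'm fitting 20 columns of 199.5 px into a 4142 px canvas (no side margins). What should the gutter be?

8 px

20·199.5 + 19g = 4142 → 19g = 152 → g = 8 px.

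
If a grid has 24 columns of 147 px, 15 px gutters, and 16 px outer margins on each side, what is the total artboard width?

Total width: 2·16 + 24·147 + 23·15 = 3905 px.

3905 px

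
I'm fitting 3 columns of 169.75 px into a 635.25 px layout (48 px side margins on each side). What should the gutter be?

15 px

Inside the margins: 635.25 − 96 = 539.25 px.
3 columns take 3·169.75 = 509.25 px; remaining 30 splits into 2 gutters.
g = 30 / 2 = 15 px.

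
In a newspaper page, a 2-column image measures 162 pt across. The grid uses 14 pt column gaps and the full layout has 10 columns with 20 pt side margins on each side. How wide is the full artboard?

906 pt

Subtracting 1 column gap of 14 leaves 148 for 2 columns, so c = 74 pt.
Artboard = 2·20 + 10·74 + 9·14 = 40 + 740 + 126 = 906 pt.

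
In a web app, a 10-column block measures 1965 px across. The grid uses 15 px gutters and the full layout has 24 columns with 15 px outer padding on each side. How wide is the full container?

Subtracting 9 gutters of 15 leaves 1830 for 10 columns, so c = 183 px.
Container = 2·15 + 24·183 + 23·15 = 30 + 4392 + 345 = 4767 px.

4767 px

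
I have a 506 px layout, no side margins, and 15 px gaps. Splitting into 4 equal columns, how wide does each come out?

Subtracting 3 gaps of 15 leaves 461 for 4 columns, so c = 115.25 px.

115.25 px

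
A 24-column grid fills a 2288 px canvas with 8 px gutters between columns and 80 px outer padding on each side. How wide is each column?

81 px

Subtract both margins: 2288 − 2·80 = 2128 px.
2128 − 23·8 = 1944; ÷24 gives c = 81 px.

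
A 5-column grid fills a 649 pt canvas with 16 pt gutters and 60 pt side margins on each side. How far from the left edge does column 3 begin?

278 pt

Subtract both margins: 649 − 2·60 = 529 pt.
5c + 4·16 = 529 → 5c = 465 → c = 93 pt.
Each column+gutter stride is 109 pt; 2 of them past the 60 pt margin is 60 + 218 = 278 pt.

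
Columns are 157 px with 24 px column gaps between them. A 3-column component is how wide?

519 px

3 columns plus 2 column gaps: 471 + 48 = 519 px.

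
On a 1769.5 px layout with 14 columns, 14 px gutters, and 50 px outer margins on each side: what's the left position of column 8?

Take off 100 px of margins, leaving 1669.5 px.
Subtracting 13 gutters of 14 leaves 1487.5 for 14 columns, so c = 106.25 px.
Each column+gutter stride is 120.25 px; 7 of them past the 50 px margin is 50 + 841.75 = 891.75 px.

891.75 px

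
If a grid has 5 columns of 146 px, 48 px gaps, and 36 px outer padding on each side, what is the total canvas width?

994 px

Total width: 2·36 + 5·146 + 4·48 = 994 px.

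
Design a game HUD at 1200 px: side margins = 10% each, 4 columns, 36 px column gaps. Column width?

213 px

Margins: 10% × 1200 = 120 px each, so content = 1200 − 240 = 960 px.
960 − 3·36 = 852; ÷4 gives c = 213 px.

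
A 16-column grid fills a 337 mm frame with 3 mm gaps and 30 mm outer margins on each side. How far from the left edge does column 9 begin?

Take off 60 mm of margins, leaving 277 mm.
277 − 15·3 = 232; ÷16 gives c = 14.5 mm.
Column 9 starts at margin + 8·(column + gutter) = 30 + 8·17.5 = 170 mm.

170 mm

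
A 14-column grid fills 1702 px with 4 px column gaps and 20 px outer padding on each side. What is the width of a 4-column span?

Take off 40 px of margins, leaving 1662 px.
Subtracting 13 column gaps of 4 leaves 1610 for 14 columns, so c = 115 px.
4 columns plus 3 column gaps: 460 + 12 = 472 px.

472 px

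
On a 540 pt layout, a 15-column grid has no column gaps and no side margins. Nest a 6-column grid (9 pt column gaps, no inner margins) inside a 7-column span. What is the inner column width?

With no column gaps, each column is 540/15 = 36 pt.
With no column gaps, 7 columns span 7·36 = 252 pt.
6d + 5·9 = 252 → 6d = 207 → d = 34.5 pt.

34.5 pt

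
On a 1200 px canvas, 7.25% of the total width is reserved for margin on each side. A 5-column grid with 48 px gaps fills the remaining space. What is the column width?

1200 × (1 − 2·7.25%) = 1200 × 85.5% = 1026 px for the columns.
5 columns + 4 gaps: 5c + 4·48 = 1026.
5c = 1026 − 192 = 834, so c = 166.8 px.

166.8 px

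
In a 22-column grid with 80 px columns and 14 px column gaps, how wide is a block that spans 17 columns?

1584 px

17-column span = 17·80 + 16·14 = 1584 px.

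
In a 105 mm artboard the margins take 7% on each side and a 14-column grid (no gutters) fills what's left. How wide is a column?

Each margin = 7% of 105 = 7.35 mm; content = 105 − 2·7.35 = 90.3 mm.
90.3 / 14 = 6.45 mm per column.

6.45 mm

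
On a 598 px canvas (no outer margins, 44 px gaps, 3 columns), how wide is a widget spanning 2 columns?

3 columns + 2 gaps: 3c + 2·44 = 598.
3c = 598 − 88 = 510, so c = 170 px.
Span of 2: 2·170 + 1·44 = 340 + 44 = 384 px.

384 px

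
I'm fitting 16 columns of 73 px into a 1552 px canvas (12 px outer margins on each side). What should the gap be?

Content width = 1552 − 2·12 = 1528 px.
16 columns take 16·73 = 1168 px; remaining 360 splits into 15 gaps.
g = 360 / 15 = 24 px.

24 px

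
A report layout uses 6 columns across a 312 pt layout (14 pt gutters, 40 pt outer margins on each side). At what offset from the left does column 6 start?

245 pt

Subtract both margins: 312 − 2·40 = 232 pt.
6c + 5·14 = 232 → 6c = 162 → c = 27 pt.
Column 6 starts at margin + 5·(column + gutter) = 40 + 5·41 = 245 pt.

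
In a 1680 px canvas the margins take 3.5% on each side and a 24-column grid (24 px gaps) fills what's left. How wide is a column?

42.1 px

Each margin = 3.5% of 1680 = 58.8 px; content = 1680 − 2·58.8 = 1562.4 px.
Subtracting 23 gaps of 24 leaves 1010.4 for 24 columns, so c = 42.1 px.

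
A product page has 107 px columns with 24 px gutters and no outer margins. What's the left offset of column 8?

Before column 8: 7 columns + 7 gutters.
Offset = 7·(107 + 24) = 7·131 = 917 px.

917 px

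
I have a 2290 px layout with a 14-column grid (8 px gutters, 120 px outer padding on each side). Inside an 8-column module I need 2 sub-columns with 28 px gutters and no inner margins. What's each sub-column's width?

570 px

Inside the margins: 2290 − 240 = 2050 px.
2050 − 13·8 = 1946; ÷14 gives c = 139 px.
8-column span = 8·139 + 7·8 = 1168 px.
2 columns + 1 gutter: 2d + 1·28 = 1168.
2d = 1168 − 28 = 1140, so d = 570 px.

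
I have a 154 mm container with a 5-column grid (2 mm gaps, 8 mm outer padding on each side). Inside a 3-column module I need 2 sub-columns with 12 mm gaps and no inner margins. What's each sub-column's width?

Take off 16 mm of margins, leaving 138 mm.
Subtracting 4 gaps of 2 leaves 130 for 5 columns, so c = 26 mm.
3 columns plus 2 gaps: 78 + 4 = 82 mm.
2 columns + 1 gap: 2d + 1·12 = 82.
2d = 82 − 12 = 70, so d = 35 mm.

35 mm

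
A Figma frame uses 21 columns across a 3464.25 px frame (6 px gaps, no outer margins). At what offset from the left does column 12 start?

1817.75 px

21 columns + 20 gaps: 21c + 20·6 = 3464.25.
21c = 3464.25 − 120 = 3344.25, so c = 159.25 px.
No margin, so column 12 starts at 11·(column + gutter) = 11·165.25 = 1817.75 px.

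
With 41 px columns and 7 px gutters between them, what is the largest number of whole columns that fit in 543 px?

11 columns

k columns need k·41 + (k−1)·7 = k·48 − 7.
k·48 − 7 ≤ 543 → k ≤ 550 / 48 ≈ 11.46, so k = 11.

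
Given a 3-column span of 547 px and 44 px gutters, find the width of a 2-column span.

350 px

3 columns + 2 gutters: 3c + 2·44 = 547.
3c = 547 − 88 = 459, so c = 153 px.
2 columns plus 1 gutter: 306 + 44 = 350 px.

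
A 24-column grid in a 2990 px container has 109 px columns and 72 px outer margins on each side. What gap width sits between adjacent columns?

Subtract both margins: 2990 − 2·72 = 2846 px.
24 columns take 24·109 = 2616 px; remaining 230 splits into 23 gaps.
g = 230 / 23 = 10 px.

10 px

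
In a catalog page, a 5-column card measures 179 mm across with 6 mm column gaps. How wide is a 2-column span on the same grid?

5 columns + 4 column gaps: 5c + 4·6 = 179.
5c = 179 − 24 = 155, so c = 31 mm.
Span of 2: 2·31 + 1·6 = 62 + 6 = 68 mm.

68 mm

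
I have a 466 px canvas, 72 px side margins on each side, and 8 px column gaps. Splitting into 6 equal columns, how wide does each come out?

Subtract both margins: 466 − 2·72 = 322 px.
Subtracting 5 column gaps of 8 leaves 282 for 6 columns, so c = 47 px.

47 px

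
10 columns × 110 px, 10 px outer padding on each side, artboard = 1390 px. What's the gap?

30 px

Content width = 1390 − 2·10 = 1370 px.
Columns use 1100 px, leaving 270 px across 9 gaps = 30 px each.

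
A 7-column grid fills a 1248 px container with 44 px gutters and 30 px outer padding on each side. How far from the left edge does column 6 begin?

Content = 1248 − 2·30 = 1188 px.
Subtracting 6 gutters of 44 leaves 924 for 7 columns, so c = 132 px.
Before column 6: the margin + 5 columns + 5 gutters.
Offset = 30 + 5·(132 + 44) = 30 + 880 = 910 px.

910 px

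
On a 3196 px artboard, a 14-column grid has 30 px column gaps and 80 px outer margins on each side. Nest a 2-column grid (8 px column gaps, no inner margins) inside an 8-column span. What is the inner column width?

857 px

Outer content = 3196 − 2·80 = 3036 px.
14c + 13·30 = 3036 → 14c = 2646 → c = 189 px.
Span of 8: 8·189 + 7·30 = 1512 + 210 = 1722 px.
2 columns + 1 column gap: 2d + 1·8 = 1722.
2d = 1722 − 8 = 1714, so d = 857 px.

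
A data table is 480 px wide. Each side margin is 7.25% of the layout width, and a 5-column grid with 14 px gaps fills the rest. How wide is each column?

Each margin = 7.25% of 480 = 34.8 px; content = 480 − 2·34.8 = 410.4 px.
5 columns + 4 gaps: 5c + 4·14 = 410.4.
5c = 410.4 − 56 = 354.4, so c = 70.88 px.

70.88 px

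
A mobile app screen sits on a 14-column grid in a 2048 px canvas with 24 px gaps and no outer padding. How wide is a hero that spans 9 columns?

2048 − 13·24 = 1736; ÷14 gives c = 124 px.
9 columns plus 8 gaps: 1116 + 192 = 1308 px.

1308 px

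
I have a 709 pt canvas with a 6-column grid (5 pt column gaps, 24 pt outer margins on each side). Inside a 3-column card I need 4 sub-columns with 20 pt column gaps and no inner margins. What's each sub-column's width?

67 pt

Inside the margins: 709 − 48 = 661 pt.
661 − 5·5 = 636; ÷6 gives c = 106 pt.
3 columns plus 2 column gaps: 318 + 10 = 328 pt.
4 columns + 3 column gaps: 4d + 3·20 = 328.
4d = 328 − 60 = 268, so d = 67 pt.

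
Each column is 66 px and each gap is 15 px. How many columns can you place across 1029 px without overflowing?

Each extra column adds 66 + 15 = 81 px.
(1029 + 15) / 81 = 12.89, so 12 columns fit.

12 columns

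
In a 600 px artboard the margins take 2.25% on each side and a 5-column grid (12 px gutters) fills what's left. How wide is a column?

600 × (1 − 2·2.25%) = 600 × 95.5% = 573 px for the columns.
Subtracting 4 gutters of 12 leaves 525 for 5 columns, so c = 105 px.

105 px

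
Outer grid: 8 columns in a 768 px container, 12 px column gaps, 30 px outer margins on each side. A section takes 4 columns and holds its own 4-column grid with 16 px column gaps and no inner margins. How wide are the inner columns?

Subtract both margins: 768 − 2·30 = 708 px.
8 columns + 7 column gaps: 8c + 7·12 = 708.
8c = 708 − 84 = 624, so c = 78 px.
Span of 4: 4·78 + 3·12 = 312 + 36 = 348 px.
348 − 3·16 = 300; ÷4 gives d = 75 px.

75 px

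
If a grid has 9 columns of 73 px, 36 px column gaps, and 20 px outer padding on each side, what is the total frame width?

985 px

Adding margins, columns and gutters: 40 + 657 + 288 = 985 px.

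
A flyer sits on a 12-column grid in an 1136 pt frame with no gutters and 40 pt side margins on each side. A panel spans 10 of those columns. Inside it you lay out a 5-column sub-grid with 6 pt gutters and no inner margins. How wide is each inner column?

Outer content = 1136 − 2·40 = 1056 pt.
With no gutters, each column is 1056/12 = 88 pt.
With no gutters, 10 columns span 10·88 = 880 pt.
880 − 4·6 = 856; ÷5 gives d = 171.2 pt.

171.2 pt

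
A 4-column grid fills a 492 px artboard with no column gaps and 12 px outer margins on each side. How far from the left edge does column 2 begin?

129 px

Take off 24 px of margins, leaving 468 px.
With no column gaps, each column is 468/4 = 117 px.
Before column 2: the margin + 1 column + 1 column gap.
Offset = 12 + 1·(117 + 0) = 12 + 117 = 129 px.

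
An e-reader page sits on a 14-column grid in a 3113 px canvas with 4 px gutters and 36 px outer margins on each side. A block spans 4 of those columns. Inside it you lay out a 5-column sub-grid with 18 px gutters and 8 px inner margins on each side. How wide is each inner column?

Take off 72 px of margins, leaving 3041 px.
14c + 13·4 = 3041 → 14c = 2989 → c = 213.5 px.
Span of 4: 4·213.5 + 3·4 = 854 + 12 = 866 px.
Inner content = 866 − 2·8 = 850 px.
850 − 4·18 = 778; ÷5 gives d = 155.6 px.

155.6 px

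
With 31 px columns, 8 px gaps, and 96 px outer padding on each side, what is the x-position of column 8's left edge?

369 px

Before column 8: the margin + 7 columns + 7 gaps.
Offset = 96 + 7·(31 + 8) = 96 + 273 = 369 px.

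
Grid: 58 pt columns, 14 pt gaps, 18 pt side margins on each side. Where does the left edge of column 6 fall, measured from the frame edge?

Before column 6: the margin + 5 columns + 5 gaps.
Offset = 18 + 5·(58 + 14) = 18 + 360 = 378 pt.

378 pt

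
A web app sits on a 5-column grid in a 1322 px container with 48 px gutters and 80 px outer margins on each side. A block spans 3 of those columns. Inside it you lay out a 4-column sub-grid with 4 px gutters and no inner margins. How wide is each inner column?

166.5 px

Inside the margins: 1322 − 160 = 1162 px.
1162 − 4·48 = 970; ÷5 gives c = 194 px.
3 columns plus 2 gutters: 582 + 96 = 678 px.
Subtracting 3 gutters of 4 leaves 666 for 4 columns, so d = 166.5 px.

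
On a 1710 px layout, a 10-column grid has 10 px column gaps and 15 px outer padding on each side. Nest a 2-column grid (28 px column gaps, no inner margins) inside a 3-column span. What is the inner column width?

Outer content = 1710 − 2·15 = 1680 px.
10 columns + 9 column gaps: 10c + 9·10 = 1680.
10c = 1680 − 90 = 1590, so c = 159 px.
3 columns plus 2 column gaps: 477 + 20 = 497 px.
2 columns + 1 column gap: 2d + 1·28 = 497.
2d = 497 − 28 = 469, so d = 234.5 px.

234.5 px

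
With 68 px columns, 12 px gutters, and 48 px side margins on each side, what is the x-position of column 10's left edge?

Column 10 starts at margin + 9·(column + gutter) = 48 + 9·80 = 768 px.

768 px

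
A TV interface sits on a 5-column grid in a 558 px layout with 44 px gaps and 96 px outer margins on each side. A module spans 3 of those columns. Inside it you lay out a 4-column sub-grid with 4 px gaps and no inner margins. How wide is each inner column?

47.5 px

Subtract both margins: 558 − 2·96 = 366 px.
366 − 4·44 = 190; ÷5 gives c = 38 px.
3-column span = 3·38 + 2·44 = 202 px.
Subtracting 3 gaps of 4 leaves 190 for 4 columns, so d = 47.5 px.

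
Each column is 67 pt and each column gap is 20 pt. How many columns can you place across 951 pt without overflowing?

11 columns: 11·67 + 10·20 = 937 pt ≤ 951.
12 columns: 1024 pt > 951. So 11.

11 columns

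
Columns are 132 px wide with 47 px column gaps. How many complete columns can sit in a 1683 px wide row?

9 columns

k columns need k·132 + (k−1)·47 = k·179 − 47.
k·179 − 47 ≤ 1683 → k ≤ 1730 / 179 ≈ 9.66, so k = 9.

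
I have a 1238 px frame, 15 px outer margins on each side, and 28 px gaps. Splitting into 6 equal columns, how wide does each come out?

178 px

Content width = 1238 − 2·15 = 1208 px.
1208 − 5·28 = 1068; ÷6 gives c = 178 px.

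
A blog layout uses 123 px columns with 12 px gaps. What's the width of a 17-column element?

2283 px

Span of 17: 17·123 + 16·12 = 2091 + 192 = 2283 px.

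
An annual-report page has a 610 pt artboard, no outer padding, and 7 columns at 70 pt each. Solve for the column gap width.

7·70 + 6g = 610 → 6g = 120 → g = 20 pt.

20 pt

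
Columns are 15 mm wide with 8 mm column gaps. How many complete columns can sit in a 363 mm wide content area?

16 columns

k columns need k·15 + (k−1)·8 = k·23 − 8.
k·23 − 8 ≤ 363 → k ≤ 371 / 23 ≈ 16.13, so k = 16.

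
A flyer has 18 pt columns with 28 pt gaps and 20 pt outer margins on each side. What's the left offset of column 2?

Each column+gutter stride is 46 pt; 1 of them past the 20 pt margin is 20 + 46 = 66 pt.

66 pt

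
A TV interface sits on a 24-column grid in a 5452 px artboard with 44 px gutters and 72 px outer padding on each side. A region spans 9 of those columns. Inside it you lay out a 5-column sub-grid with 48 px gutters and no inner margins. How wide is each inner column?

354.2 px

Subtract both margins: 5452 − 2·72 = 5308 px.
24c + 23·44 = 5308 → 24c = 4296 → c = 179 px.
9 columns plus 8 gutters: 1611 + 352 = 1963 px.
5 columns + 4 gutters: 5d + 4·48 = 1963.
5d = 1963 − 192 = 1771, so d = 354.2 px.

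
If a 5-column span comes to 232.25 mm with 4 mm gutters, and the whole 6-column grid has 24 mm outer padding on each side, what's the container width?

5 columns + 4 gutters: 5c + 4·4 = 232.25.
5c = 232.25 − 16 = 216.25, so c = 43.25 mm.
Container = 2·24 + 6·43.25 + 5·4 = 48 + 259.5 + 20 = 327.5 mm.

327.5 mm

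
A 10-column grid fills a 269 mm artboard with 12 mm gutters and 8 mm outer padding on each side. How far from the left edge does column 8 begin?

Subtract both margins: 269 − 2·8 = 253 mm.
10 columns + 9 gutters: 10c + 9·12 = 253.
10c = 253 − 108 = 145, so c = 14.5 mm.
Before column 8: the margin + 7 columns + 7 gutters.
Offset = 8 + 7·(14.5 + 12) = 8 + 185.5 = 193.5 mm.

193.5 mm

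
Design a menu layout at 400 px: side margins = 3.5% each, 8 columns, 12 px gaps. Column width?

36 px

Each margin = 3.5% of 400 = 14 px; content = 400 − 2·14 = 372 px.
372 − 7·12 = 288; ÷8 gives c = 36 px.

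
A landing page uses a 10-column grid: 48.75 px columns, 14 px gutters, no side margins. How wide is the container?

Container = 10·48.75 + 9·14 = 487.5 + 126 = 613.5 px.

613.5 px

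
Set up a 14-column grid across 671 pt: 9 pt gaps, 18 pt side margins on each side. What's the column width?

37 pt

Content width = 671 − 2·18 = 635 pt.
635 − 13·9 = 518; ÷14 gives c = 37 pt.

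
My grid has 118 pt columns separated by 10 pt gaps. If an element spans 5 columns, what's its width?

5 columns plus 4 gaps: 590 + 40 = 630 pt.

630 pt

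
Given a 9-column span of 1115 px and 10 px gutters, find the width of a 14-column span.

9c + 8·10 = 1115 → 9c = 1035 → c = 115 px.
14-column span = 14·115 + 13·10 = 1740 px.

1740 px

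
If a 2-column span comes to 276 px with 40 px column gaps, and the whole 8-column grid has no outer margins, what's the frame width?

2 columns + 1 column gap: 2c + 1·40 = 276.
2c = 276 − 40 = 236, so c = 118 px.
Total width: 8·118 + 7·40 = 1224 px.

1224 px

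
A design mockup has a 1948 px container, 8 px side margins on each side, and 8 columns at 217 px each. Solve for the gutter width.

28 px

Inside the margins: 1948 − 16 = 1932 px.
8 columns take 8·217 = 1736 px; remaining 196 splits into 7 gutters.
g = 196 / 7 = 28 px.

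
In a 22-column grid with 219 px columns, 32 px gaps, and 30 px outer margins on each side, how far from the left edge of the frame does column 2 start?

Column 2 starts at margin + 1·(column + gutter) = 30 + 1·251 = 281 px.

281 px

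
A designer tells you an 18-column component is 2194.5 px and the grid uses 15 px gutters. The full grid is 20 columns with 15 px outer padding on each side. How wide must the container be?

18 columns + 17 gutters: 18c + 17·15 = 2194.5.
18c = 2194.5 − 255 = 1939.5, so c = 107.75 px.
Container = 2·15 + 20·107.75 + 19·15 = 30 + 2155 + 285 = 2470 px.

2470 px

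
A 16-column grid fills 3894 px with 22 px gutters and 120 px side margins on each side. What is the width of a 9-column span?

Content width = 3894 − 2·120 = 3654 px.
16 columns + 15 gutters: 16c + 15·22 = 3654.
16c = 3654 − 330 = 3324, so c = 207.75 px.
Span of 9: 9·207.75 + 8·22 = 1869.75 + 176 = 2045.75 px.

2045.75 px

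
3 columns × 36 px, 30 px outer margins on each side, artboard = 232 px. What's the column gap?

32 px

Inside the margins: 232 − 60 = 172 px.
Columns use 108 px, leaving 64 px across 2 column gaps = 32 px each.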